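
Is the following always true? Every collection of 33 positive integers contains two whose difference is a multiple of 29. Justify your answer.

Yes.

Partition the integers by their residue mod 29; there are 29 classes.
Placing 33 integers into 29 classes, some class receives at least two — say a and b.
Then a ≡ b (mod 29), i.e. 29 ∣ (a − b).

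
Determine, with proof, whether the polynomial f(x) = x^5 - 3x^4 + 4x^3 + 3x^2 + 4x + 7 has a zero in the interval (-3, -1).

The endpoint values f(-3) = -572 and f(-1) = -2 are both negative. Claim: f(x) < 0 for every x in (-3, -1).
Substitute x = -1 − u, where 0 < u < 2 on the interval. Expanding, f(-1 − u) = -u^5 - 8u^4 - 26u^3 - 37u^2 - 27u - 2.
The nonzero coefficients here are all negative, so for u > 0 every term is negative (or zero), and the constant term -2 is strictly negative.
So f is strictly negative on (-3, -1); no root exists in the interval.

No.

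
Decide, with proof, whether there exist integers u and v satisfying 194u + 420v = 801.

gcd(194, 420) = 2, so every integer of the form 194u + 420v is a multiple of 2.
But 801 = 2·400 + 1, so 2 ∤ 801.
Hence no integers u, v satisfy the equation.

There are no such integers.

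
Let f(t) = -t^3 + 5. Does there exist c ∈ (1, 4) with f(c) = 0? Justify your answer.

Yes, such a c exists.

f(1) = 4 and f(4) = -59, which have opposite signs.
Since f is a polynomial it is continuous on [1, 4].
So by the Intermediate Value Theorem there is a c strictly between 1 and 4 with f(c) = 0.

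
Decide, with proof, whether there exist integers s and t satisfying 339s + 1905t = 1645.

Both 339 and 1905 are divisible by gcd(339, 1905) = 3, hence so is any combination 339s + 1905t.
However 1645 leaves remainder 1 on division by 3.
Hence no integers s, t satisfy the equation.

No, no such integers exist.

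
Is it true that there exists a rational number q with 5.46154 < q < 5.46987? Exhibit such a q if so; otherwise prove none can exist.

q = 82/15

Scale by 15: the interval becomes (81.92310, 82.04805), which contains the integer 82.
Dividing back, 5.46154 < 82/15 < 5.46987, and 82/15 is rational.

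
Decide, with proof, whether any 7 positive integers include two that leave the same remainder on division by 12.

No, the set {34, 35, 36, 37, 38, 39, 40} is a counterexample.

Consider the 7 integers 34, 35, …, 40. They lie in distinct residue classes modulo 12, since 7 ≤ 12.
Hence this collection has no pair with equal remainders mod 12, disproving the claim.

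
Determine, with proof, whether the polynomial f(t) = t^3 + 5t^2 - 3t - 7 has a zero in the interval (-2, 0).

Yes, f has a root in the interval.

f(-2) = 11 and f(0) = -7, which have opposite signs.
f is continuous everywhere (it is a polynomial), in particular on [-2, 0].
By the Intermediate Value Theorem f must vanish at some point of (-2, 0).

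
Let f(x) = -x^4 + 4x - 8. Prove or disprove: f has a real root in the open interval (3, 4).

No such root exists.

f(3) = -77 and f(4) = -248, both negative, so a sign-change argument is unavailable; we show f keeps this sign on the whole interval.
Shift to the endpoint 3: with x = 3 + u (0 < u < 1), one computes f(3 + u) = -u^4 - 12u^3 - 54u^2 - 104u - 77.
The nonzero coefficients here are all negative, so for u > 0 every term is negative (or zero), and the constant term -77 is strictly negative.
So f is strictly negative on (3, 4); no root exists in the interval.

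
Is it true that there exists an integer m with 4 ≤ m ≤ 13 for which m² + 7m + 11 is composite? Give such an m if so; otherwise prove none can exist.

At m = 4: 4² + 7·4 + 11 = 55 = 5·11, which is composite.

m = 4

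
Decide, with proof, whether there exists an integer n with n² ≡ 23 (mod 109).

109 is prime, so by Euler's criterion 23 is a square mod 109 iff 23^((109−1)/2) = 23^54 ≡ 1 (mod 109).
Squaring successively (mod 109): 23^2 = 529 ≡ 93; 23^4 ≡ 93² = 8649 ≡ 38; 23^8 ≡ 38² = 1444 ≡ 27; 23^16 ≡ 27² = 729 ≡ 75; 23^32 ≡ 75² = 5625 ≡ 66.
Since 54 = 32 + 16 + 4 + 2, 23^54 ≡ 66 · 75 · 38 · 93; multiplying out mod 109: 66·75 = 4950 ≡ 45, then 45·38 = 1710 ≡ 75, then 75·93 = 6975 ≡ 108. Thus 23^54 ≡ 108 ≡ −1 (mod 109).
The value −1 means 23 is a non-residue modulo 109, so n² ≡ 23 (mod 109) is impossible.

No such integer exists.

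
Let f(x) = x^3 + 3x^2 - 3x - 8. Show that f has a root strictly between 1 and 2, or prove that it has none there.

f(1) = -7 and f(2) = 6, which have opposite signs.
f is continuous everywhere (it is a polynomial), in particular on [1, 2].
By the Intermediate Value Theorem, f takes the value 0 somewhere in the open interval.

Yes, f has a root in the interval.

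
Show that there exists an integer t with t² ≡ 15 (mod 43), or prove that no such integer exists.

t = 31 works: 31² = 961, and 961 − 15 = 946 = 22·43.

t = 31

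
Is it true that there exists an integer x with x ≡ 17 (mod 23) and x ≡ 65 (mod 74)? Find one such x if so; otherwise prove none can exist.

The moduli 23 and 74 are coprime, so by the Chinese Remainder Theorem a unique solution modulo 1702 exists.
Write x = 17 + 23t and require 17 + 23t ≡ 65 (mod 74), i.e. 23t ≡ 48 (mod 74).
Note 23·29 = 667 ≡ 1 (mod 74) (as 667 − 1 = 9·74), so 23⁻¹ ≡ 29.
Multiplying by 29: t ≡ 29·48 = 1392 ≡ 60 (mod 74).
Taking t = 60 gives x = 17 + 23·60 = 1397.
Indeed 1397 ≡ 17 (mod 23) and 1397 ≡ 65 (mod 74).

x = 1397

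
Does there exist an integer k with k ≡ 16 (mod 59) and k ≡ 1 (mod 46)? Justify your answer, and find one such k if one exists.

k = 783

The moduli 59 and 46 are coprime, so by the Chinese Remainder Theorem a unique solution modulo 2714 exists.
Write k = 16 + 59t and require 16 + 59t ≡ 1 (mod 46), i.e. 59t ≡ 31 (mod 46).
59 ≡ 13 (mod 46), so this reads 13t ≡ 31 (mod 46). To invert 13 modulo 46: 46 = 3·13 + 7, 13 = 1·7 + 6, 7 = 1·6 + 1, 6 = 6·1 + 0, and unwinding, 1 = 7 − 1·6 = 7 − (13 − 1·7) = −13 + 2·7 = −13 + 2·(46 − 3·13) = 2·46 − 7·13. Thus 13⁻¹ ≡ -7 ≡ 39 (mod 46).
Therefore t ≡ 39·31 = 1209 ≡ 13 (mod 46).
With t = 13: k = 16 + 59·13 = 783.
Verify: 783 = 13·59 + 16 and 783 = 17·46 + 1. ✓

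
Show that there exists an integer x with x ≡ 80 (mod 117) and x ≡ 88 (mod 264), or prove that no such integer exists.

No, no such integer exists.

Reduce both congruences modulo 3, which divides 117 and 264: they say x ≡ 80 (mod 3) and x ≡ 88 (mod 3).
But 80 mod 3 = 2 while 88 mod 3 = 1, a contradiction.
So no integer satisfies both congruences.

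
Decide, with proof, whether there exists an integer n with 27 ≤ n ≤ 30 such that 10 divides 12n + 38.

There is no such integer n in that range.

The values of 12n + 38 for n = 27, 28, 29, 30 are 362, 374, 386, 398; reduced mod 10 these are 2, 4, 6, 8.
None is 0, so 10 never divides 12n + 38 on this range.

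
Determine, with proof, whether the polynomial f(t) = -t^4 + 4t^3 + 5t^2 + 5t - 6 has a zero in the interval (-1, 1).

Such a root exists.

f(-1) = -11 and f(1) = 7, which have opposite signs.
As a polynomial, f is continuous on every closed interval.
By the Intermediate Value Theorem, f takes the value 0 somewhere in the open interval.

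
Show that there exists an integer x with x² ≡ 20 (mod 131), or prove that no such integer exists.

Take x = 85. Then 85² = 7225 = 55·131 + 20, so 85² ≡ 20 (mod 131).

x = 85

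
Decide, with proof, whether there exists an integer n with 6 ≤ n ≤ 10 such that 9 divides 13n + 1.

For n = 6, 7, …, 10 the values of 13n + 1 modulo 9 are 7, 2, 6, 1, 5 respectively.
The residue 0 does not occur, so no n in [6, 10] makes 13n + 1 a multiple of 9.

No such integer n in that range exists.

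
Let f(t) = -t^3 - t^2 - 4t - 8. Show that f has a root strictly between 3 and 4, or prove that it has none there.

f(3) = -56 and f(4) = -104, both negative.
The derivative f'(t) = -3t^2 - 2t - 4 is a quadratic with discriminant (-2)² − 4·(-3)·(-4) = -44 < 0; it never vanishes, so it is always negative (sign of the leading coefficient).
So f is strictly decreasing; between 3 and 4 its values lie between f(3) = -56 and f(4) = -104, all negative. Therefore f has no root in (3, 4).

No.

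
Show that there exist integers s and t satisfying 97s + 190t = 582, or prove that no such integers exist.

s = 6, t = 0

97 and 190 are coprime, so 97s + 190t ranges over all of ℤ.
Dividing repeatedly: 190 = 1·97 + 93, 97 = 1·93 + 4, 93 = 23·4 + 1, 4 = 4·1 + 0.
Unwinding: 1 = 93 − 23·4 = 93 − 23·(97 − 1·93) = −23·97 + 24·93 = −23·97 + 24·(190 − 1·97) = 24·190 − 47·97, i.e. 97·(-47) + 190·24 = 1.
Times 582: 97·(-27354) + 190·13968 = 582, so (-27354, 13968) solves it.
The general solution is s = -27354 + 190k, t = 13968 − 97k; taking k = 144 gives the smaller pair s = 6, t = 0.
Indeed 97·6 + 190·0 = 582 + 0 = 582.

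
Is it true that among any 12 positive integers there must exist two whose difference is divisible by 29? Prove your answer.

No; for instance {94, 95, 96, 97, 98, 99, 100, 101, 102, 103, 104, 105} is a counterexample.

Take the 12 consecutive integers 94, 95, …, 105: their residues mod 29 are all distinct because 12 ≤ 29.
Any two of them differ by at most 11 < 29 and by at least 1, so no difference is a multiple of 29.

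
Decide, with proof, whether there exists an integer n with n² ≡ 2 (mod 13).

Squares mod 13 repeat after n = 6 (as (−n)² = n²); for n = 0..6 they are 0, 1, 4, 9, 3, 12, 10.
The set of squares mod 13 is therefore {0, 1, 3, 4, 9, 10, 12}, which does not contain 2.
Therefore n² ≡ 2 (mod 13) has no solution.

There is no such integer.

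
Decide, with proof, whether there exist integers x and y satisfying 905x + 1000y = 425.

Every value of 905x + 1000y is a multiple of gcd(905, 1000) = 5; since 5 ∣ 425, solutions exist.
Dividing through by 5 reduces the equation to 181x + 200y = 85.
Run the Euclidean algorithm on 200 and 181: 200 = 1·181 + 19, 181 = 9·19 + 10, 19 = 1·10 + 9, 10 = 1·9 + 1, 9 = 9·1 + 0.
Working back up the chain: 1 = 10 − 1·9 = 10 − (19 − 1·10) = −19 + 2·10 = −19 + 2·(181 − 9·19) = 2·181 − 19·19 = 2·181 − 19·(200 − 1·181) = −19·200 + 21·181. So 181·21 + 200·(-19) = 1.
Scaling by 85 gives the particular solution (x, y) = (1785, -1615).
Subtracting 8·200 from x and adding 8·181 to y gives the tidier solution (185, -167).
Indeed 905·185 + 1000·(-167) = 167425 − 167000 = 425.

x = 185, y = -167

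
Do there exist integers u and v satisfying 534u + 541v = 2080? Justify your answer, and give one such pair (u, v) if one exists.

u = 12, v = -8

Since gcd(534, 541) = 1, every integer is an integer combination of 534 and 541.
Dividing repeatedly: 541 = 1·534 + 7, 534 = 76·7 + 2, 7 = 3·2 + 1, 2 = 2·1 + 0.
Working back up the chain: 1 = 7 − 3·2 = 7 − 3·(534 − 76·7) = −3·534 + 229·7 = −3·534 + 229·(541 − 1·534) = 229·541 − 232·534. So 534·(-232) + 541·229 = 1.
Multiplying through by 2080: u = (-232)·2080 = -482560, v = 229·2080 = 476320 is a solution.
Shifting by a multiple of (541, −534) keeps it a solution: u = -482560 + 892·541 = 12, v = 476320 − 892·534 = -8.
Indeed 534·12 + 541·(-8) = 6408 − 4328 = 2080.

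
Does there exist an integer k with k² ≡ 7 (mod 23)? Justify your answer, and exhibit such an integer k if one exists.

No, no such integer exists.

23 is prime, so by Euler's criterion 7 is a square mod 23 iff 7^((23−1)/2) = 7^11 ≡ 1 (mod 23).
Squaring successively (mod 23): 7^2 = 49 ≡ 3; 7^4 ≡ 3² = 9 ≡ 9; 7^8 ≡ 9² = 81 ≡ 12.
Since 11 = 8 + 2 + 1, 7^11 ≡ 12 · 3 · 7; multiplying out mod 23: 12·3 = 36 ≡ 13, then 13·7 = 91 ≡ 22. Thus 7^11 ≡ 22 ≡ −1 (mod 23).
By Euler's criterion 7 is a quadratic non-residue mod 23: no k satisfies k² ≡ 7 (mod 23).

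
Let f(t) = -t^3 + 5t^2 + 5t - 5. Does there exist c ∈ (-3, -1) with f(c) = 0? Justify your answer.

Yes, such a c exists.

f(-3) = 52 and f(-1) = -4, which have opposite signs.
Since f is a polynomial it is continuous on [-3, -1].
So by the Intermediate Value Theorem there is a c strictly between -3 and -1 with f(c) = 0.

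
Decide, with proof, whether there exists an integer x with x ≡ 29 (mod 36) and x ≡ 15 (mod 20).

No such integer exists.

gcd(36, 20) = 4. If x ≡ 29 (mod 36) and x ≡ 15 (mod 20), then x ≡ 29 (mod 4) and x ≡ 15 (mod 4).
These are incompatible: 29 − 15 = 14 is not divisible by 4.
So no integer satisfies both congruences.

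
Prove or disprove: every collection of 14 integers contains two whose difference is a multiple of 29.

No, the set {97, 98, 99, 100, 101, 102, 103, 104, 105, 106, 107, 108, 109, 110} is a counterexample.

Consider the 14 integers 97, 98, …, 110. They lie in distinct residue classes modulo 29, since 14 ≤ 29.
The differences between them range over 1, …, 13, none of which is divisible by 29.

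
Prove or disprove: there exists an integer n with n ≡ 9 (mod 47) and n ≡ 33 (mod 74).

Since 47 and 74 share no common factor, CRT says the pair of congruences has a solution (unique mod 3478).
Any solution of the first congruence is n = 9 + 47t; substituting into the second, 47t ≡ 33 − 9 ≡ 24 (mod 74).
Note 47·63 = 2961 ≡ 1 (mod 74) (as 2961 − 1 = 40·74), so 47⁻¹ ≡ 63.
Therefore t ≡ 63·24 = 1512 ≡ 32 (mod 74).
With t = 32: n = 9 + 47·32 = 1513.
Indeed 1513 ≡ 9 (mod 47) and 1513 ≡ 33 (mod 74).

n = 1513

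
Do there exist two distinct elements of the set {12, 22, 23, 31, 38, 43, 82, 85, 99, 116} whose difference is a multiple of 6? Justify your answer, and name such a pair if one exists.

Both 22 and 82 leave remainder 4 on division by 6; their difference 60 = 10·6 is a multiple of 6.

22 and 82 are such a pair.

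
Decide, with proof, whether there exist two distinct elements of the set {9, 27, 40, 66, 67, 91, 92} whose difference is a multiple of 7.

No such pair exists.

Residues mod 7: 9↦2, 27↦6, 40↦5, 66↦3, 67↦4, 91↦0, 92↦1.
These 7 residues are pairwise different, hence no difference of two elements is divisible by 7.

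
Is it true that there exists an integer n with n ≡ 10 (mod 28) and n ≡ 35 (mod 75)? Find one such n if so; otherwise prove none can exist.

n = 710

gcd(28, 75) = 1, so the Chinese Remainder Theorem guarantees exactly one residue class mod 2100 satisfying both.
Any solution of the first congruence is n = 10 + 28t; substituting into the second, 28t ≡ 35 − 10 ≡ 25 (mod 75).
Since 28·67 = 1876 = 25·75 + 1, the inverse of 28 mod 75 is 67.
Multiplying by 67: t ≡ 67·25 = 1675 ≡ 25 (mod 75).
Taking t = 25 gives n = 10 + 28·25 = 710.
Verify: 710 = 25·28 + 10 and 710 = 9·75 + 35. ✓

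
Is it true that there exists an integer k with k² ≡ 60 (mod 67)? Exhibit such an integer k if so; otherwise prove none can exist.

k = 44 works: 44² = 1936, and 1936 − 60 = 1876 = 28·67.

k = 44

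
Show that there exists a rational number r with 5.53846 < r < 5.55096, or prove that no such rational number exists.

Look for a denominator N such that an integer falls strictly between N·5.53846 and N·5.55096. N = 11 works: 11·5.53846 = 60.92306 < 61 < 61.06056 = 11·5.55096.
So r = 61/11 works: it is a ratio of integers, and dividing 11·5.53846 < 61 < 11·5.55096 through by 11 gives 5.53846 < 61/11 < 5.55096.

r = 61/11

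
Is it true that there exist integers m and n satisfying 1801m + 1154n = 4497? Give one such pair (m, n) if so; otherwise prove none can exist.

Since gcd(1801, 1154) = 1, every integer is an integer combination of 1801 and 1154.
Euclidean algorithm: 1801 = 1·1154 + 647, 1154 = 1·647 + 507, 647 = 1·507 + 140, 507 = 3·140 + 87, 140 = 1·87 + 53, 87 = 1·53 + 34, 53 = 1·34 + 19, 34 = 1·19 + 15, 19 = 1·15 + 4, 15 = 3·4 + 3, 4 = 1·3 + 1, 3 = 3·1 + 0.
Unwinding: 1 = 4 − 1·3 = 4 − (15 − 3·4) = −15 + 4·4 = −15 + 4·(19 − 1·15) = 4·19 − 5·15 = 4·19 − 5·(34 − 1·19) = −5·34 + 9·19 = −5·34 + 9·(53 − 1·34) = 9·53 − 14·34 = 9·53 − 14·(87 − 1·53) = −14·87 + 23·53 = −14·87 + 23·(140 − 1·87) = 23·140 − 37·87 = 23·140 − 37·(507 − 3·140) = −37·507 + 134·140 = −37·507 + 134·(647 − 1·507) = 134·647 − 171·507 = 134·647 − 171·(1154 − 1·647) = −171·1154 + 305·647 = −171·1154 + 305·(1801 − 1·1154) = 305·1801 − 476·1154, i.e. 1801·305 + 1154·(-476) = 1.
Times 4497: 1801·1371585 + 1154·(-2140572) = 4497, so (1371585, -2140572) solves it.
Shifting by a multiple of (1154, −1801) keeps it a solution: m = 1371585 − 1188·1154 = 633, n = -2140572 + 1188·1801 = -984.
Indeed 1801·633 + 1154·(-984) = 1140033 − 1135536 = 4497.

m = 633, n = -984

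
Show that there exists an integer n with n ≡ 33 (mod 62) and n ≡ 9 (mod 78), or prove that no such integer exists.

n = 1335

The moduli are not coprime: gcd(62, 78) = 2. Compatibility requires 2 ∣ (9 − 33) = -24, which holds, so solutions exist.
Write n = 33 + 62t. Then 62t ≡ 9 − 33 ≡ 54 (mod 78); dividing through by 2 gives 31t ≡ 27 (mod 39).
Note 31·34 = 1054 ≡ 1 (mod 39) (as 1054 − 1 = 27·39), so 31⁻¹ ≡ 34.
Therefore t ≡ 34·27 = 918 ≡ 21 (mod 39).
Then n = 33 + 62·21 = 1335.
Check: 1335 mod 62 = 33, 1335 mod 78 = 9. ✓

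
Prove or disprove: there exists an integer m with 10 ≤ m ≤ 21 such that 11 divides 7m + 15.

Scanning upward from m = 10 gives 85, 92, none divisible by 11. At m = 12 we get 7·12 + 15 = 99, and 99 = 11·9.

m = 12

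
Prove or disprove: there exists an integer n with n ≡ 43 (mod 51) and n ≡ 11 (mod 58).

n = 2389

The moduli 51 and 58 are coprime, so by the Chinese Remainder Theorem a unique solution modulo 2958 exists.
Write n = 43 + 51t and require 43 + 51t ≡ 11 (mod 58), i.e. 51t ≡ 26 (mod 58).
Since 51·33 = 1683 = 29·58 + 1, the inverse of 51 mod 58 is 33.
Therefore t ≡ 33·26 = 858 ≡ 46 (mod 58).
With t = 46: n = 43 + 51·46 = 2389.
Indeed 2389 ≡ 43 (mod 51) and 2389 ≡ 11 (mod 58).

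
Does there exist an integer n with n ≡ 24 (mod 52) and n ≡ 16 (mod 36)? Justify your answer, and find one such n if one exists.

gcd(52, 36) = 4. A simultaneous solution exists iff 24 ≡ 16 (mod 4); here 24 mod 4 = 0 = 16 mod 4, so it does.
Step through n = 24, 24 + 52, 24 + 2·52, …: the values 24, 76, 128, 180, 232 reduce mod 36 to 24, 4, 20, 0, 16. The value 232 hits 16.
Check: 232 mod 52 = 24, 232 mod 36 = 16. ✓

n = 232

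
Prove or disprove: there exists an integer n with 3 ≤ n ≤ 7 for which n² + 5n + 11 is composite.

n = 6

At n = 6: 6² + 5·6 + 11 = 77 = 7·11, which is composite.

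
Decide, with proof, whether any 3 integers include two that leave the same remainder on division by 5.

No; for instance {22, 23, 24} is a counterexample.

Try 3 consecutive integers, 22, 23, 24. Their remainders mod 5 are 2, 3, 4 — pairwise different, as any 3 ≤ 5 consecutive integers have distinct residues.
Hence this collection has no pair with equal remainders mod 5, disproving the claim.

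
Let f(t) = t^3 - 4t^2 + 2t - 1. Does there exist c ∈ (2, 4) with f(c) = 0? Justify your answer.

Yes, f has a root in the interval.

f(2) = -5 and f(4) = 7, which have opposite signs.
f is continuous everywhere (it is a polynomial), in particular on [2, 4].
The Intermediate Value Theorem then guarantees some c ∈ (2, 4) with f(c) = 0.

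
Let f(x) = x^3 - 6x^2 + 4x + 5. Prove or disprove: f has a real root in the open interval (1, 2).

f(1) = 4 and f(2) = -3, which have opposite signs.
f is continuous everywhere (it is a polynomial), in particular on [1, 2].
By the Intermediate Value Theorem, f takes the value 0 somewhere in the open interval.

Such a root exists.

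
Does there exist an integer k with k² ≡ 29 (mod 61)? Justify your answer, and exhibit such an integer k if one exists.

61 is prime, so by Euler's criterion 29 is a square mod 61 iff 29^((61−1)/2) = 29^30 ≡ 1 (mod 61).
Repeated squaring mod 61: 29^2 = 841 ≡ 48; 29^4 ≡ 48² = 2304 ≡ 47; 29^8 ≡ 47² = 2209 ≡ 13; 29^16 ≡ 13² = 169 ≡ 47.
Since 30 = 16 + 8 + 4 + 2, 29^30 ≡ 47 · 13 · 47 · 48; multiplying out mod 61: 47·13 = 611 ≡ 1, then 1·47 = 47 ≡ 47, then 47·48 = 2256 ≡ 60. Thus 29^30 ≡ 60 ≡ −1 (mod 61).
By Euler's criterion 29 is a quadratic non-residue mod 61: no k satisfies k² ≡ 29 (mod 61).

No such integer exists.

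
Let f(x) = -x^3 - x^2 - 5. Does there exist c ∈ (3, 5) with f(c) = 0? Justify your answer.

No.

f(3) = -41 and f(5) = -155, both negative, so a sign-change argument is unavailable; we show f keeps this sign on the whole interval.
Substitute x = 3 + u, where 0 < u < 2 on the interval. Expanding, f(3 + u) = -u^3 - 10u^2 - 33u - 41.
The nonzero coefficients here are all negative, so for u > 0 every term is negative (or zero), and the constant term -41 is strictly negative.
Therefore f(x) < 0 throughout (3, 5), and f has no zero there.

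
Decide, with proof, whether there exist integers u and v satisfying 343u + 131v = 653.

343 and 131 are coprime, so 343u + 131v ranges over all of ℤ.
Run the Euclidean algorithm on 343 and 131: 343 = 2·131 + 81, 131 = 1·81 + 50, 81 = 1·50 + 31, 50 = 1·31 + 19, 31 = 1·19 + 12, 19 = 1·12 + 7, 12 = 1·7 + 5, 7 = 1·5 + 2, 5 = 2·2 + 1, 2 = 2·1 + 0.
Working back up the chain: 1 = 5 − 2·2 = 5 − 2·(7 − 1·5) = −2·7 + 3·5 = −2·7 + 3·(12 − 1·7) = 3·12 − 5·7 = 3·12 − 5·(19 − 1·12) = −5·19 + 8·12 = −5·19 + 8·(31 − 1·19) = 8·31 − 13·19 = 8·31 − 13·(50 − 1·31) = −13·50 + 21·31 = −13·50 + 21·(81 − 1·50) = 21·81 − 34·50 = 21·81 − 34·(131 − 1·81) = −34·131 + 55·81 = −34·131 + 55·(343 − 2·131) = 55·343 − 144·131. So 343·55 + 131·(-144) = 1.
Multiplying through by 653: u = 55·653 = 35915, v = (-144)·653 = -94032 is a solution.
The general solution is u = 35915 + 131k, v = -94032 − 343k; taking k = -274 gives the smaller pair u = 21, v = -50.
Indeed 343·21 + 131·(-50) = 7203 − 6550 = 653.

u = 21, v = -50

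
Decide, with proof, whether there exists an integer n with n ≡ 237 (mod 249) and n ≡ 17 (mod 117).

Both moduli are multiples of 3 = gcd(249, 117), so any solution would satisfy n ≡ 237 and n ≡ 17 modulo 3 simultaneously.
However 237 ≡ 0 and 17 ≡ 2 (mod 3), and 0 ≠ 2.
So no integer satisfies both congruences.

No, no such integer exists.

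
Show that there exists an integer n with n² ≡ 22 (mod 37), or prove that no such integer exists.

Apply Euler's criterion with the prime 37: 22 is a quadratic residue iff 22^18 ≡ 1 (mod 37), and a non-residue iff it is ≡ −1.
Repeated squaring mod 37: 22^2 = 484 ≡ 3; 22^4 ≡ 3² = 9 ≡ 9; 22^8 ≡ 9² = 81 ≡ 7; 22^16 ≡ 7² = 49 ≡ 12.
Since 18 = 16 + 2, 22^18 ≡ 12 · 3; multiplying out mod 37: 12·3 = 36 ≡ 36. Thus 22^18 ≡ 36 ≡ −1 (mod 37).
The value −1 means 22 is a non-residue modulo 37, so n² ≡ 22 (mod 37) is impossible.

No such integer exists.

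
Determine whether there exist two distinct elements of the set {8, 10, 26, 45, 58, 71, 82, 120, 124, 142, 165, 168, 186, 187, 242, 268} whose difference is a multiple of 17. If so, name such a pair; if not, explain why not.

No, no such pair exists.

Two integers differ by a multiple of 17 exactly when they have the same residue mod 17. The residues are 8↦8, 10↦10, 26↦9, 45↦11, 58↦7, 71↦3, 82↦14, 120↦1, 124↦5, 142↦6, 165↦12, 168↦15, 186↦16, 187↦0, 242↦4, 268↦13.
These 16 residues are pairwise different, hence no difference of two elements is divisible by 17.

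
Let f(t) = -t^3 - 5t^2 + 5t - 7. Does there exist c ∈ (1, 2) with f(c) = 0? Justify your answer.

No.

f(1) = -8 and f(2) = -25, both negative, so a sign-change argument is unavailable; we show f keeps this sign on the whole interval.
Shift to the endpoint 1: with t = 1 + u (0 < u < 1), one computes f(1 + u) = -u^3 - 8u^2 - 8u - 8.
All 4 nonzero coefficients of this polynomial in u are negative; hence for u > 0 the value is a sum of negative terms (the constant -8 among them).
Therefore f(t) < 0 throughout (1, 2), and f has no zero there.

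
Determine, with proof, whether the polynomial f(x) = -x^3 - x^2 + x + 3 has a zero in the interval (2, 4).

No such root exists.

The endpoint values f(2) = -7 and f(4) = -73 are both negative. Claim: f(x) < 0 for every x in (2, 4).
Shift to the endpoint 2: with x = 2 + u (0 < u < 2), one computes f(2 + u) = -u^3 - 7u^2 - 15u - 7.
All 4 nonzero coefficients of this polynomial in u are negative; hence for u > 0 the value is a sum of negative terms (the constant -7 among them).
Therefore f(x) < 0 throughout (2, 4), and f has no zero there.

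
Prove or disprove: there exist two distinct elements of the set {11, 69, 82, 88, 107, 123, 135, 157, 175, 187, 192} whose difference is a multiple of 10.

Reduce each element mod 10: 11↦1, 69↦9, 82↦2, 88↦8, 107↦7, 123↦3, 135↦5, 157↦7, 175↦5, 187↦7, 192↦2. The residue 2 repeats (at 82 and 192), and 192 − 82 = 110 = 11·10.

82 and 192 are such a pair.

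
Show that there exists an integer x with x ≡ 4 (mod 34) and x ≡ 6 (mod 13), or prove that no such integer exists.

Since 34 and 13 share no common factor, CRT says the pair of congruences has a solution (unique mod 442).
Write x = 4 + 34t and require 4 + 34t ≡ 6 (mod 13), i.e. 34t ≡ 2 (mod 13).
34 ≡ 8 (mod 13), so this reads 8t ≡ 2 (mod 13). Since 8·5 = 40 = 3·13 + 1, the inverse of 8 mod 13 is 5.
Multiplying by 5: t ≡ 5·2 = 10 (mod 13).
With t = 10: x = 4 + 34·10 = 344.
Check: 344 mod 34 = 4, 344 mod 13 = 6. ✓

x = 344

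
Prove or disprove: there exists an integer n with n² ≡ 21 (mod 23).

No such integer exists.

23 is prime, so by Euler's criterion 21 is a square mod 23 iff 21^((23−1)/2) = 21^11 ≡ 1 (mod 23).
Squaring successively (mod 23): 21^2 = 441 ≡ 4; 21^4 ≡ 4² = 16 ≡ 16; 21^8 ≡ 16² = 256 ≡ 3.
Since 11 = 8 + 2 + 1, 21^11 ≡ 3 · 4 · 21; multiplying out mod 23: 3·4 = 12 ≡ 12, then 12·21 = 252 ≡ 22. Thus 21^11 ≡ 22 ≡ −1 (mod 23).
The value −1 means 21 is a non-residue modulo 23, so n² ≡ 21 (mod 23) is impossible.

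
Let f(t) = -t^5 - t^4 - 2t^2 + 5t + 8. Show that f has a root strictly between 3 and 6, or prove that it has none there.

f has no root in that interval.

f(3) = -319 and f(6) = -9106, both negative, so a sign-change argument is unavailable; we show f keeps this sign on the whole interval.
Substitute t = 3 + u, where 0 < u < 3 on the interval. Expanding, f(3 + u) = -u^5 - 16u^4 - 102u^3 - 326u^2 - 520u - 319.
All 6 nonzero coefficients of this polynomial in u are negative; hence for u > 0 the value is a sum of negative terms (the constant -319 among them).
So f is strictly negative on (3, 6); no root exists in the interval.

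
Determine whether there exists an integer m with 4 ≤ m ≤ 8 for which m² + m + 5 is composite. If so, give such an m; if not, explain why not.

m = 8

At m = 8: 8² + 8 + 5 = 77 = 7·11, which is composite.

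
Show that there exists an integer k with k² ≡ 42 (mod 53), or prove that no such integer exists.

Take k = 25. Then 25² = 625 = 11·53 + 42, so 25² ≡ 42 (mod 53).

k = 25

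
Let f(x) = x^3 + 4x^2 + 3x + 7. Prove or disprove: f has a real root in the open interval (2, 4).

No.

f(2) = 37 and f(4) = 147, both positive, so a sign-change argument is unavailable; we show f keeps this sign on the whole interval.
Substitute x = 2 + u, where 0 < u < 2 on the interval. Expanding, f(2 + u) = u^3 + 10u^2 + 31u + 37.
The nonzero coefficients here are all positive, so for u > 0 every term is positive (or zero), and the constant term 37 is strictly positive.
Therefore f(x) > 0 throughout (2, 4), and f has no zero there.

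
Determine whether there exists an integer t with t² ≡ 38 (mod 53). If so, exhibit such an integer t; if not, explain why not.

Take t = 12. Then 12² = 144 = 2·53 + 38, so 12² ≡ 38 (mod 53).

t = 12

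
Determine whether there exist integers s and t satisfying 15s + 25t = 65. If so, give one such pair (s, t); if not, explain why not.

s = 1, t = 2

gcd(15, 25) = 5, and 5 divides 65, so integer solutions exist.
Dividing through by 5 reduces the equation to 3s + 5t = 13.
Dividing repeatedly: 5 = 1·3 + 2, 3 = 1·2 + 1, 2 = 2·1 + 0.
Unwinding: 1 = 3 − 1·2 = 3 − (5 − 1·3) = −5 + 2·3, i.e. 3·2 + 5·(-1) = 1.
Scaling by 13 gives the particular solution (s, t) = (26, -13).
Shifting by a multiple of (5, −3) keeps it a solution: s = 26 − 5·5 = 1, t = -13 + 5·3 = 2.
Indeed 15·1 + 25·2 = 15 + 50 = 65.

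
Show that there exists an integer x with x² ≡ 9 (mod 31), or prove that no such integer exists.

x = 3

Take x = 3. Then 3² = 9, and since 0 ≤ 9 < 31 this is already reduced: 3² ≡ 9 (mod 31).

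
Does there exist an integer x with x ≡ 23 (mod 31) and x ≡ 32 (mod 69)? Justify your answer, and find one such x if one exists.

x = 860

Since 31 and 69 share no common factor, CRT says the pair of congruences has a solution (unique mod 2139).
Any solution of the first congruence is x = 23 + 31t; substituting into the second, 31t ≡ 32 − 23 ≡ 9 (mod 69).
Note 31·49 = 1519 ≡ 1 (mod 69) (as 1519 − 1 = 22·69), so 31⁻¹ ≡ 49.
Therefore t ≡ 49·9 = 441 ≡ 27 (mod 69).
Taking t = 27 gives x = 23 + 31·27 = 860.
Indeed 860 ≡ 23 (mod 31) and 860 ≡ 32 (mod 69).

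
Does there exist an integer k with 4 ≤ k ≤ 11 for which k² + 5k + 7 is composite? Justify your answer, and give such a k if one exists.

k = 8

At k = 8: 8² + 5·8 + 7 = 111 = 3·37, which is composite.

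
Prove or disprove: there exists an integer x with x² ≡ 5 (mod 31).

Take x = 6. Then 6² = 36 = 1·31 + 5, so 6² ≡ 5 (mod 31).

x = 6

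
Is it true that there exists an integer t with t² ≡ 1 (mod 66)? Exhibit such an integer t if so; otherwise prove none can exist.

t = 1

Take t = 1. Then 1² = 1, and since 0 ≤ 1 < 66 this is already reduced: 1² ≡ 1 (mod 66).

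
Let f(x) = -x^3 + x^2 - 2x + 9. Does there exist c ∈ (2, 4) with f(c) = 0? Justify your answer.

f(2) = 1 and f(4) = -47, which have opposite signs.
As a polynomial, f is continuous on every closed interval.
By the Intermediate Value Theorem, f takes the value 0 somewhere in the open interval.

Yes, f has a root in the interval.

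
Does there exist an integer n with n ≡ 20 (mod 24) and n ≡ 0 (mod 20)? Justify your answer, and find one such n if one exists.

The moduli are not coprime: gcd(24, 20) = 4. Compatibility requires 4 ∣ (0 − 20) = -20, which holds, so solutions exist.
In fact n = 20 itself already satisfies 20 mod 20 = 0.
Check: 20 mod 24 = 20, 20 mod 20 = 0. ✓

n = 20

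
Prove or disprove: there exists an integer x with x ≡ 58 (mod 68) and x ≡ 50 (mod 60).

x = 1010

The moduli are not coprime: gcd(68, 60) = 4. Compatibility requires 4 ∣ (50 − 58) = -8, which holds, so solutions exist.
Put x = 58 + 68t, so we need 68t ≡ 52 (mod 60), equivalently (divide by 4) 17t ≡ 13 (mod 15).
17 ≡ 2 (mod 15), so this reads 2t ≡ 13 (mod 15). Invert 2 mod 15 by the Euclidean algorithm: 15 = 7·2 + 1, 2 = 2·1 + 0; back-substituting, 1 = 15 − 7·2. Hence 2·(-7) ≡ 1, so 2⁻¹ ≡ -7 ≡ 8 (mod 15).
Multiplying by 8: t ≡ 8·13 = 104 ≡ 14 (mod 15).
Then x = 58 + 68·14 = 1010.
Indeed 1010 ≡ 58 (mod 68) and 1010 ≡ 50 (mod 60).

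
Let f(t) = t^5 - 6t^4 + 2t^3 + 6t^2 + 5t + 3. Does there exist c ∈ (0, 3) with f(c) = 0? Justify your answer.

f(0) = 3 and f(3) = -117, which have opposite signs.
As a polynomial, f is continuous on every closed interval.
By the Intermediate Value Theorem f must vanish at some point of (0, 3).

Such a root exists.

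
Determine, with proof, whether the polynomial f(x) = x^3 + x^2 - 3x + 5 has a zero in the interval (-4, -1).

Such a root exists.

f(-4) = -31 and f(-1) = 8, which have opposite signs.
Since f is a polynomial it is continuous on [-4, -1].
By the Intermediate Value Theorem f must vanish at some point of (-4, -1).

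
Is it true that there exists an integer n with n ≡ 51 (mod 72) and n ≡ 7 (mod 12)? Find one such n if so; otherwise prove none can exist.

No such integer exists.

gcd(72, 12) = 12. If n ≡ 51 (mod 72) and n ≡ 7 (mod 12), then n ≡ 51 (mod 12) and n ≡ 7 (mod 12).
However 51 ≡ 3 and 7 ≡ 7 (mod 12), and 3 ≠ 7.
Hence the system has no solution.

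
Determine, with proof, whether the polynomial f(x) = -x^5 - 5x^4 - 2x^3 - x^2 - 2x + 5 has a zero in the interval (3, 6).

The endpoint values f(3) = -712 and f(6) = -14731 are both negative. Claim: f(x) < 0 for every x in (3, 6).
Shift to the endpoint 3: with x = 3 + u (0 < u < 3), one computes f(3 + u) = -u^5 - 20u^4 - 152u^3 - 559u^2 - 1007u - 712.
The nonzero coefficients here are all negative, so for u > 0 every term is negative (or zero), and the constant term -712 is strictly negative.
So f is strictly negative on (3, 6); no root exists in the interval.

No.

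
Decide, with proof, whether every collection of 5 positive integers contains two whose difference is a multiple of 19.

Consider the 5 integers 72, 73, …, 76. They lie in distinct residue classes modulo 19, since 5 ≤ 19.
The differences between them range over 1, …, 4, none of which is divisible by 19.

No; for instance {72, 73, 74, 75, 76} is a counterexample.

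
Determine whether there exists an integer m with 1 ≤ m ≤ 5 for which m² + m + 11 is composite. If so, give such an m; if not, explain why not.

The values for m = 1, 2, …, 5 are 13, 17, 23, 31, 41, and each of these is prime.
So no value in the range makes the expression composite.

No, no such integer m in that range exists.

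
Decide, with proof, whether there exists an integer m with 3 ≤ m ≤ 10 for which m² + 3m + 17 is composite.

At m = 8: 8² + 3·8 + 17 = 105 = 3·35, which is composite.

m = 8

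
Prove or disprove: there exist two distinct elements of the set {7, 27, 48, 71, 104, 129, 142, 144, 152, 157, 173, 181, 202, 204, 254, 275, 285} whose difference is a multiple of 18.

No such pair exists.

Reduce each element modulo 18: 7↦7, 27↦9, 48↦12, 71↦17, 104↦14, 129↦3, 142↦16, 144↦0, 152↦8, 157↦13, 173↦11, 181↦1, 202↦4, 204↦6, 254↦2, 275↦5, 285↦15.
These 17 residues are pairwise different, hence no difference of two elements is divisible by 18.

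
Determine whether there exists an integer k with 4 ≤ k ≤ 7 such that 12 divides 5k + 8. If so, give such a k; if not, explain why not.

There is no such integer k in that range.

At k = 4, 5·4 + 8 = 28 ≡ 4 (mod 12), and each step in k adds 5, giving residues 4, 9, 2, 7 for k = 4, 5, 6, 7.
Since 0 is absent from this list, 12 ∤ 5k + 8 for every k with 4 ≤ k ≤ 7.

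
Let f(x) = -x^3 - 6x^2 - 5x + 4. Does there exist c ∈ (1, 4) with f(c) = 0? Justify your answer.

The endpoint values f(1) = -8 and f(4) = -176 are both negative. Claim: f(x) < 0 for every x in (1, 4).
Substitute x = 1 + u, where 0 < u < 3 on the interval. Expanding, f(1 + u) = -u^3 - 9u^2 - 20u - 8.
All 4 nonzero coefficients of this polynomial in u are negative; hence for u > 0 the value is a sum of negative terms (the constant -8 among them).
So f is strictly negative on (1, 4); no root exists in the interval.

No.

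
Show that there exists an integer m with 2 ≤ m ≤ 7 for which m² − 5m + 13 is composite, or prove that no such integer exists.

m = 7

At m = 7: 7² − 5·7 + 13 = 27 = 3·9, which is composite.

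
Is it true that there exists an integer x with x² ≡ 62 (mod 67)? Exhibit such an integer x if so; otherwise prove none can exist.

Take x = 14. Then 14² = 196 = 2·67 + 62, so 14² ≡ 62 (mod 67).

x = 14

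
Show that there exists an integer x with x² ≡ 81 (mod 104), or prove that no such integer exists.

x = 95

x = 95 works: 95² = 9025, and 9025 − 81 = 8944 = 86·104.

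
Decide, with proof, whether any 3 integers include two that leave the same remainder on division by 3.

No; for instance {10, 11, 12} is a counterexample.

Try 3 consecutive integers, 10, 11, 12. Their remainders mod 3 are 1, 2, 0 — pairwise different, as any 3 ≤ 3 consecutive integers have distinct residues.
Hence this collection has no pair with equal remainders mod 3, disproving the claim.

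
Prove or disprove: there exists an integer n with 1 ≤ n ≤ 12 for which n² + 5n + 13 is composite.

At n = 11: 11² + 5·11 + 13 = 189 = 3·63, which is composite.

n = 11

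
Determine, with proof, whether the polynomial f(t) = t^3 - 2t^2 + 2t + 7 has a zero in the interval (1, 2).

No such root exists.

f(1) = 8 and f(2) = 11, both positive.
f'(t) = 3t^2 - 4t + 2 has discriminant (-4)² − 4·3·2 = -8 < 0, so f' has no real roots and is positive for every real t.
Hence f is strictly increasing on ℝ, and in particular on [1, 2]. A strictly monotone function with same-sign endpoint values stays positive on the whole interval, so f has no zero in (1, 2).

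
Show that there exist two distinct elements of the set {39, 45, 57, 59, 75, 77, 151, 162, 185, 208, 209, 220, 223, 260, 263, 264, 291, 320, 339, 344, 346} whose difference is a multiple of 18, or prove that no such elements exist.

39 and 57 are such a pair.

Both 39 and 57 leave remainder 3 on division by 18; their difference 18 = 1·18 is a multiple of 18.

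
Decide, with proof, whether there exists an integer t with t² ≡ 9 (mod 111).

Take t = 3. Then 3² = 9, and since 0 ≤ 9 < 111 this is already reduced: 3² ≡ 9 (mod 111).

t = 3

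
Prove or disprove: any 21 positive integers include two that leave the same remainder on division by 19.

There are exactly 19 possible remainders on division by 19.
With 21 integers and only 19 classes, the pigeonhole principle forces two of them, say a and b, into the same class.
That is, a and b leave the same remainder on division by 19, as claimed.

Yes, this is always true.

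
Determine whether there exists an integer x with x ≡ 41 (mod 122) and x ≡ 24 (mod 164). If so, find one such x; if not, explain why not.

No, no such integer exists.

Reduce both congruences modulo 2, which divides 122 and 164: they say x ≡ 41 (mod 2) and x ≡ 24 (mod 2).
These are incompatible: 41 − 24 = 17 is not divisible by 2.
So no integer satisfies both congruences.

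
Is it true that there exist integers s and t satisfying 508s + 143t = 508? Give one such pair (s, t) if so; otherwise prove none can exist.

s = 1, t = 0

Since gcd(508, 143) = 1, every integer is an integer combination of 508 and 143.
Dividing repeatedly: 508 = 3·143 + 79, 143 = 1·79 + 64, 79 = 1·64 + 15, 64 = 4·15 + 4, 15 = 3·4 + 3, 4 = 1·3 + 1, 3 = 3·1 + 0.
Unwinding: 1 = 4 − 1·3 = 4 − (15 − 3·4) = −15 + 4·4 = −15 + 4·(64 − 4·15) = 4·64 − 17·15 = 4·64 − 17·(79 − 1·64) = −17·79 + 21·64 = −17·79 + 21·(143 − 1·79) = 21·143 − 38·79 = 21·143 − 38·(508 − 3·143) = −38·508 + 135·143, i.e. 508·(-38) + 143·135 = 1.
Scaling by 508 gives the particular solution (s, t) = (-19304, 68580).
The general solution is s = -19304 + 143k, t = 68580 − 508k; taking k = 135 gives the smaller pair s = 1, t = 0.
Indeed 508·1 + 143·0 = 508 + 0 = 508.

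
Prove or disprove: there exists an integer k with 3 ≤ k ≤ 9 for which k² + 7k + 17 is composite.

k = 5

At k = 5: 5² + 7·5 + 17 = 77 = 7·11, which is composite.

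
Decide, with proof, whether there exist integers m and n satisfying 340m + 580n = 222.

Both 340 and 580 are divisible by gcd(340, 580) = 20, hence so is any combination 340m + 580n.
However 222 leaves remainder 2 on division by 20.
Hence no integers m, n satisfy the equation.

No such integers exist.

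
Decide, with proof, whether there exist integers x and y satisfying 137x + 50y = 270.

x = 10, y = -22

Since gcd(137, 50) = 1, every integer is an integer combination of 137 and 50.
Dividing repeatedly: 137 = 2·50 + 37, 50 = 1·37 + 13, 37 = 2·13 + 11, 13 = 1·11 + 2, 11 = 5·2 + 1, 2 = 2·1 + 0.
Back-substituting, 1 = 11 − 5·2 = 11 − 5·(13 − 1·11) = −5·13 + 6·11 = −5·13 + 6·(37 − 2·13) = 6·37 − 17·13 = 6·37 − 17·(50 − 1·37) = −17·50 + 23·37 = −17·50 + 23·(137 − 2·50) = 23·137 − 63·50; that is, 137·23 + 50·(-63) = 1.
Times 270: 137·6210 + 50·(-17010) = 270, so (6210, -17010) solves it.
Shifting by a multiple of (50, −137) keeps it a solution: x = 6210 − 124·50 = 10, y = -17010 + 124·137 = -22.
Indeed 137·10 + 50·(-22) = 1370 − 1100 = 270.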